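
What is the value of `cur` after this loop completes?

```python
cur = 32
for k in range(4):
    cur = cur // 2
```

Halve 4 times: 32 // 2^4 = 2
`cur` takes the values: 32 → 16 → 8 → 4 → 2

Answer: 2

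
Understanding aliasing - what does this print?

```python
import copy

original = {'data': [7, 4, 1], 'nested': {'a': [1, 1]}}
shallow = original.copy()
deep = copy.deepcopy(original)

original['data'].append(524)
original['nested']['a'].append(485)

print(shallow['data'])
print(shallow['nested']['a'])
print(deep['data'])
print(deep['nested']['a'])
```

Key concept: comparing shallow vs deep copy.
Step by step:
`original = {'data': [7, 4, 1], 'nested': {'a': [1, 1]}}` → original = {'data': [7, 4, 1], 'nested': {'a': [1, 1]}}
`shallow = original.copy()` → shallow = {'data': [7, 4, 1], 'nested': {'a': [1, 1]}}
`deep = copy.deepcopy(original)` → deep = {'data': [7, 4, 1], 'nested': {'a': [1, 1]}}
`original['data'].append(524)` → original = {'data': [7, 4, 1, 524], 'nested': {'a': [1, 1]}}; shallow = {'data': [7, 4, 1, 524], 'nested': {'a': [1, 1]}}
`original['nested']['a'].append(485)` → original = {'data': [7, 4, 1, 524], 'nested': {'a': [1, 1, 485]}}; shallow = {'data': [7, 4, 1, 524], 'nested': {'a': [1, 1, 485]}}
`print(shallow['data'])` → prints [7, 4, 1, 524]
`print(shallow['nested']['a'])` → prints [1, 1, 485]
`print(deep['data'])` → prints [7, 4, 1]
`print(deep['nested']['a'])` → prints [1, 1]

Answer:
[7, 4, 1, 524]
[1, 1, 485]
[7, 4, 1]
[1, 1]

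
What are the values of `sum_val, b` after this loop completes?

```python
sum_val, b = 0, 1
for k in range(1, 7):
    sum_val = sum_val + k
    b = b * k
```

Sum and factorial of 1 to 6
`sum_val, b` takes the values: (0, 1) → (1, 1) → (3, 1) → (3, 2) → (6, 2) → (6, 6) → (10, 6) → (10, 24) → (15, 24) → (15, 120) → (21, 120) → (21, 720)

Answer: 21, 720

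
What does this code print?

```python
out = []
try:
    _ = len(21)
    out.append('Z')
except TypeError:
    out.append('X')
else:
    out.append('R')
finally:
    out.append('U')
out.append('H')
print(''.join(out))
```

Execution trace: 'X' (except TypeError) → 'U' (finally) → 'H' (after the try/except). Output: XUH

Answer: XUH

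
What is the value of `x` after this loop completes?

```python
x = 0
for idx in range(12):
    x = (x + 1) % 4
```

Increment mod 4, 12 times = 0
`x` takes the values: 0 → 1 → 2 → 3 → 0 → 1 → 2 → 3 → 0 → 1 → 2 → 3 → 0

Answer: 0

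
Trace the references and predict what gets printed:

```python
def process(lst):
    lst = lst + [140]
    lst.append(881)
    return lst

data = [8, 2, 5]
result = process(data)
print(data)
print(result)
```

Key concept: rebinding parameter vs mutation.
Step by step:
`data = [8, 2, 5]` → data = [8, 2, 5]
`result = process(data)` → result = [8, 2, 5, 140, 881]
`print(data)` → prints [8, 2, 5]
`print(result)` → prints [8, 2, 5, 140, 881]

Answer:
[8, 2, 5]
[8, 2, 5, 140, 881]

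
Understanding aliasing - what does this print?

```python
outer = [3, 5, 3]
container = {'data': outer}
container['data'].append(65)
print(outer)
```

Key concept: dict holds reference to list.
Step by step:
`outer = [3, 5, 3]` → outer = [3, 5, 3]
`container = {'data': outer}` → container = {'data': [3, 5, 3]}
`container['data'].append(65)` → outer = [3, 5, 3, 65]; container = {'data': [3, 5, 3, 65]}
`print(outer)` → prints [3, 5, 3, 65]

Answer: [3, 5, 3, 65]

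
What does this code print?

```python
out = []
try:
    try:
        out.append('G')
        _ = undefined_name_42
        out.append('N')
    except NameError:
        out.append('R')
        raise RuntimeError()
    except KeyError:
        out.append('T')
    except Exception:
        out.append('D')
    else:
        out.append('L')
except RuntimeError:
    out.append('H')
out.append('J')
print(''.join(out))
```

Execution trace: 'G' (inner try body) → 'R' (inner except NameError) → 'H' (outer except RuntimeError) → 'J' (after the try/except). Output: GRHJ

Answer: GRHJ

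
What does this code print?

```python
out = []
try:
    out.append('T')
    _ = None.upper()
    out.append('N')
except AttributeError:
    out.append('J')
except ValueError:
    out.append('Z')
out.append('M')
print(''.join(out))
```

Execution trace: 'T' (try body) → 'J' (except AttributeError) → 'M' (after the try/except). Output: TJM

Answer: TJM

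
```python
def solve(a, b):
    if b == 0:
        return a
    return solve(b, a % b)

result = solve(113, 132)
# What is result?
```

solve(113, 132) -> solve(132, 113) -> solve(113, 19) -> solve(19, 18) -> solve(18, 1) -> solve(1, 0) -> 1

Answer: 1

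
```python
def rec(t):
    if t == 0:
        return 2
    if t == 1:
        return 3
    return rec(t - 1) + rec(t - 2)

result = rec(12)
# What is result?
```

Build up from base cases: rec(0)=2, rec(1)=3, rec(2)=5, rec(3)=8, rec(4)=13, rec(5)=21, rec(6)=34, ..., rec(12)=610

Answer: 610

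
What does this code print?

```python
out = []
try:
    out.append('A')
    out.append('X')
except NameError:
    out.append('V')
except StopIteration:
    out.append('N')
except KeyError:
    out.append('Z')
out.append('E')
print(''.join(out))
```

Execution trace: 'A' (try body) → 'X' (try body, no exception) → 'E' (after the try/except). Output: AXE

Answer: AXE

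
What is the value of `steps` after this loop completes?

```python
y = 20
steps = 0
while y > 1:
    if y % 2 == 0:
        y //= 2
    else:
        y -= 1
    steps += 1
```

Steps to reduce 20 to 1
`steps` takes the values: 0 → 1 → 2 → 3 → 4 → 5

Answer: 5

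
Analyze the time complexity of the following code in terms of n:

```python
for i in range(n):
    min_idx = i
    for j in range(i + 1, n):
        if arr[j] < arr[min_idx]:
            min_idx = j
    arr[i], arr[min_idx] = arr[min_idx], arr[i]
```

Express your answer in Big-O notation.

This is Selection sort. Time complexity: O(n²).

Answer: O(n²)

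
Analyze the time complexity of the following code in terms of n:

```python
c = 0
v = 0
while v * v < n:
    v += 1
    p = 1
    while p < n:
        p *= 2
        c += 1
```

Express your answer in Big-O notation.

Each loop level contributes: √n × log n. Multiplying the contributions gives O(√n log n).

Answer: O(√n log n)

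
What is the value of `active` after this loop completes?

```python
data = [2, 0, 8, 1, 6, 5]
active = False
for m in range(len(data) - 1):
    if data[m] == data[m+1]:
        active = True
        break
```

Check consecutive duplicates in [2, 0, 8, 1, 6, 5]
`active` takes the values: False

Answer: False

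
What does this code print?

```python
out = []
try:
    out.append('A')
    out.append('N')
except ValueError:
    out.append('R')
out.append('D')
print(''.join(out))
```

Execution trace: 'A' (try body) → 'N' (try body, no exception) → 'D' (after the try/except). Output: AND

Answer: AND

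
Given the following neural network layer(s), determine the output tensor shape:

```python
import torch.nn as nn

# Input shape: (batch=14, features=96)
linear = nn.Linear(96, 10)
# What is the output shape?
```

Input: (14, 96) -> Output: (14, 10)

Answer: (14, 10)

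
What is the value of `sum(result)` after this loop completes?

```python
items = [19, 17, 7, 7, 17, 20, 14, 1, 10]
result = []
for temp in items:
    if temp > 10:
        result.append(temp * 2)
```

Sum of doubled values > 10
`result` takes the values: [] → [38] → [38, 34] → [38, 34, 34] → [38, 34, 34, 40] → [38, 34, 34, 40, 28]
So `sum(result)` = 174

Answer: 174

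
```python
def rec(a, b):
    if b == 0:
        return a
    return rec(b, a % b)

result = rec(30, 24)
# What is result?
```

rec(30, 24) -> rec(24, 6) -> rec(6, 0) -> 6

Answer: 6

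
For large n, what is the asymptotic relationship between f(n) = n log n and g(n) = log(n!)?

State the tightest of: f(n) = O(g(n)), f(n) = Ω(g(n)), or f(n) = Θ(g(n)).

n log n vs log(n!): f(n) = Θ(g(n)) — they are asymptotically equivalent (Stirling's approximation).

Answer: f(n) = Θ(g(n)) — they are asymptotically equivalent (Stirling's approximation).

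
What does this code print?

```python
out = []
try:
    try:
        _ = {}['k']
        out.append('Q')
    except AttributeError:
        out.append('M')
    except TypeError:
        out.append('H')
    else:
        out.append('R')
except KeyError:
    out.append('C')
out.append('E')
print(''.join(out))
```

Execution trace: 'C' (outer except KeyError) → 'E' (after the try/except). Output: CE

Answer: CE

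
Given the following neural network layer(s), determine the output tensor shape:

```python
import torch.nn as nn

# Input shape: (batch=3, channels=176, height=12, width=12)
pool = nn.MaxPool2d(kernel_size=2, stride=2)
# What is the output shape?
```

Input: (3, 176, 12, 12) -> Output: (3, 176, 6, 6)

Answer: (3, 176, 6, 6)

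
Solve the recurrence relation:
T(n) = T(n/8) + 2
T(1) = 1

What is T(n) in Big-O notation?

Each step divides n by 8 and adds 2. After log_8(n) steps we reach T(1)=1. So T(n) = 2·log_8(n) + 1 = O(log n).

Answer: O(log n)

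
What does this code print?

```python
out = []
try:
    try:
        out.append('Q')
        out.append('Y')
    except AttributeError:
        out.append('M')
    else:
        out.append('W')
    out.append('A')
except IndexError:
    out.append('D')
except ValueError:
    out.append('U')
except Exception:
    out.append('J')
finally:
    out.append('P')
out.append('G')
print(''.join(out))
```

Execution trace: 'Q' (inner try body) → 'Y' (inner try body, no exception) → 'W' (inner else) → 'A' (try body, no exception) → 'P' (finally) → 'G' (after the try/except). Output: QYWAPG

Answer: QYWAPG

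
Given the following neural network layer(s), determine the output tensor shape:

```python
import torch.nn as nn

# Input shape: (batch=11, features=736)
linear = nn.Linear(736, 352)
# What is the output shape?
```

Input: (11, 736) -> Output: (11, 352)

Answer: (11, 352)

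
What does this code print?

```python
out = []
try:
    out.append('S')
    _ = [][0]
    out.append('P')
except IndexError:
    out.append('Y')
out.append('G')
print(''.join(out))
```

Execution trace: 'S' (try body) → 'Y' (except IndexError) → 'G' (after the try/except). Output: SYG

Answer: SYG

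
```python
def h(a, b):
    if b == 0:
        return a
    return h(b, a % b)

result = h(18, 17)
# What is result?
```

h(18, 17) -> h(17, 1) -> h(1, 0) -> 1

Answer: 1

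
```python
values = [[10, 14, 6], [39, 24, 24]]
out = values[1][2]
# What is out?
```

Trace:
`values = [[10, 14, 6], [39, 24, 24]]` → values = [[10, 14, 6], [39, 24, 24]]
`out = values[1][2]` → out = 24
So out = 24

Answer: 24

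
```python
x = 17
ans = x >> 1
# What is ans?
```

Trace:
`x = 17` → x = 17
`ans = x >> 1` → ans = 8
So ans = 8

Answer: 8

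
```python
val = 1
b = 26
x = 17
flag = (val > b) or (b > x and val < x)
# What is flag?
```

Trace:
`val = 1` → val = 1
`b = 26` → b = 26
`x = 17` → x = 17
`flag = (val > b) or (b > x and val < x)` → flag = True
So flag = True

Answer: True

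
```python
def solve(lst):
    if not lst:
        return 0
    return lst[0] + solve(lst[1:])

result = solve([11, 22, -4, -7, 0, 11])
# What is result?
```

11 + 22 + (-4) + (-7) + 0 + 11 + 0 = 33

Answer: 33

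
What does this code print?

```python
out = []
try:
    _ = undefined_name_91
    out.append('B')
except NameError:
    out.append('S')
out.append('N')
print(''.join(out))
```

Execution trace: 'S' (except NameError) → 'N' (after the try/except). Output: SN

Answer: SN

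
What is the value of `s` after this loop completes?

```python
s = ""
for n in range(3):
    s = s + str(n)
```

Concatenate digits 0 to 2
`s` takes the values: "" → "0" → "01" → "012"

Answer: "012"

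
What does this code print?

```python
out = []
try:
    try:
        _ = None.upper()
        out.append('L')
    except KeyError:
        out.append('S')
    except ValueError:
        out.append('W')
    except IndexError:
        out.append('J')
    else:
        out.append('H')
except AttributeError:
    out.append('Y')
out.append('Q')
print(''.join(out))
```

Execution trace: 'Y' (outer except AttributeError) → 'Q' (after the try/except). Output: YQ

Answer: YQ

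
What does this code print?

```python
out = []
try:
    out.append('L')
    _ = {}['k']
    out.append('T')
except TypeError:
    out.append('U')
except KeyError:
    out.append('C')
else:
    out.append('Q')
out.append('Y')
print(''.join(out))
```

Execution trace: 'L' (try body) → 'C' (except KeyError) → 'Y' (after the try/except). Output: LCY

Answer: LCY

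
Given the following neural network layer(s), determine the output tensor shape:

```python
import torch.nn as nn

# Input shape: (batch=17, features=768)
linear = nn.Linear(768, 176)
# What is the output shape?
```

Input: (17, 768) -> Output: (17, 176)

Answer: (17, 176)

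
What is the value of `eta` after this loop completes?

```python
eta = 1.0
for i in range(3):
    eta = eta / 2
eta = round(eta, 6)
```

Halving LR 3 times: 1 / 2^3
`eta` takes the values: 1.0 → 0.5 → 0.25 → 0.125

Answer: 0.125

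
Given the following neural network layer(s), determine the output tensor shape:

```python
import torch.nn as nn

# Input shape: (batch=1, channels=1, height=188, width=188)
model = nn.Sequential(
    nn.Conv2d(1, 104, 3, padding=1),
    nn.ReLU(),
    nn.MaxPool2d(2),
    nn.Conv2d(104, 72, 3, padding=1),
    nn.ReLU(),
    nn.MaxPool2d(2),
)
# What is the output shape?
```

Input: (1, 1, 188, 188) -> after first Conv2d: (1, 104, 188, 188) -> after first MaxPool2d: (1, 104, 94, 94) -> after second Conv2d: (1, 72, 94, 94) -> Output: (1, 72, 47, 47)

Answer: (1, 72, 47, 47)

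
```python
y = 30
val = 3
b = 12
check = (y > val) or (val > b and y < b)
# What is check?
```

Trace:
`y = 30` → y = 30
`val = 3` → val = 3
`b = 12` → b = 12
`check = (y > val) or (val > b and y < b)` → check = True
So check = True

Answer: True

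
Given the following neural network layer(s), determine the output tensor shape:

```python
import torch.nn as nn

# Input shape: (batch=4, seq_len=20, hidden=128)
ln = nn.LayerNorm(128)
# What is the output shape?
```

Input: (4, 20, 128) -> Output: (4, 20, 128)

Answer: (4, 20, 128)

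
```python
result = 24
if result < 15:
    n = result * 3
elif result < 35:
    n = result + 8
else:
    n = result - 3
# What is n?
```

Trace:
`result = 24` → result = 24
`if result < 15: ...` → result < 15 is False, result < 35 is True → n = 32
So n = 32

Answer: 32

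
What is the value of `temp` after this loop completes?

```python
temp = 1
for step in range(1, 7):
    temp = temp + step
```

Start at 1, add 1 through 6
`temp` takes the values: 1 → 2 → 4 → 7 → 11 → 16 → 22

Answer: 22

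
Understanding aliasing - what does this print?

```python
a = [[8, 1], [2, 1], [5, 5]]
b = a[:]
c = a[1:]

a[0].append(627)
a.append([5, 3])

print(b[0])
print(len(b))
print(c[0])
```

Key concept: slice with nested mutation.
Step by step:
`a = [[8, 1], [2, 1], [5, 5]]` → a = [[8, 1], [2, 1], [5, 5]]
`b = a[:]` → b = [[8, 1], [2, 1], [5, 5]]
`c = a[1:]` → c = [[2, 1], [5, 5]]
`a[0].append(627)` → a = [[8, 1, 627], [2, 1], [5, 5]]; b = [[8, 1, 627], [2, 1], [5, 5]]
`a.append([5, 3])` → a = [[8, 1, 627], [2, 1], [5, 5], [5, 3]]
`print(b[0])` → prints [8, 1, 627]
`print(len(b))` → prints 3
`print(c[0])` → prints [2, 1]

Answer:
[8, 1, 627]
3
[2, 1]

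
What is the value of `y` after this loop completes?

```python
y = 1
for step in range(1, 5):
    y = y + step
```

Start at 1, add 1 through 4
`y` takes the values: 1 → 2 → 4 → 7 → 11

Answer: 11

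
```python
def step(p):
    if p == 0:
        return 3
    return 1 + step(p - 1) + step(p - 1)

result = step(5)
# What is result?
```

step(p) = 1 + 2·step(p-1), step(0)=3. Closed form: (3+1)·2^5 - 1 = 127.

Answer: 127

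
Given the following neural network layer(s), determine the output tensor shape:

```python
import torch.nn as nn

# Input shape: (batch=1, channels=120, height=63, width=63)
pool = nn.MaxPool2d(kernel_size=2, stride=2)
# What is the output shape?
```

Input: (1, 120, 63, 63) -> Output: (1, 120, 31, 31)

Answer: (1, 120, 31, 31)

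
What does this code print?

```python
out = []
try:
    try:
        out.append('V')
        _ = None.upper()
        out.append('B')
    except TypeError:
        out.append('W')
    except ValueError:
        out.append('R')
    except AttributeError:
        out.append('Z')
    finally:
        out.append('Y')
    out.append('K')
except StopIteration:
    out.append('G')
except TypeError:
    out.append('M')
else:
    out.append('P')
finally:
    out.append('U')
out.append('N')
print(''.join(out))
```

Execution trace: 'V' (inner try body) → 'Z' (inner except AttributeError) → 'Y' (inner finally) → 'K' (try body, no exception) → 'P' (else) → 'U' (finally) → 'N' (after the try/except). Output: VZYKPUN

Answer: VZYKPUN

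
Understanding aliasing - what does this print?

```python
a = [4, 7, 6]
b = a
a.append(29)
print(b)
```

Key concept: basic list aliasing.
Step by step:
`a = [4, 7, 6]` → a = [4, 7, 6]
`b = a` → b = [4, 7, 6] (same object as a)
`a.append(29)` → a = [4, 7, 6, 29] (same object as b); b = [4, 7, 6, 29] (same object as a)
`print(b)` → prints [4, 7, 6, 29]

Answer: [4, 7, 6, 29]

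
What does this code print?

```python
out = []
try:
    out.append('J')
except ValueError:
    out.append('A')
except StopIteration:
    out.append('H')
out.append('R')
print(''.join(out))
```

Execution trace: 'J' (try body, no exception) → 'R' (after the try/except). Output: JR

Answer: JR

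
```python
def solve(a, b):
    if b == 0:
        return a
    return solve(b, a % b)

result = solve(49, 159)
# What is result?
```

solve(49, 159) -> solve(159, 49) -> solve(49, 12) -> solve(12, 1) -> solve(1, 0) -> 1

Answer: 1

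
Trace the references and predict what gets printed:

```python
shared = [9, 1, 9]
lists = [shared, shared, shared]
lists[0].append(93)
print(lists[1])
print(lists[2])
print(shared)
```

Key concept: list of same reference.
Step by step:
`shared = [9, 1, 9]` → shared = [9, 1, 9]
`lists = [shared, shared, shared]` → lists = [[9, 1, 9], [9, 1, 9], [9, 1, 9]]
`lists[0].append(93)` → shared = [9, 1, 9, 93]; lists = [[9, 1, 9, 93], [9, 1, 9, 93], [9, 1, 9, 93]]
`print(lists[1])` → prints [9, 1, 9, 93]
`print(lists[2])` → prints [9, 1, 9, 93]
`print(shared)` → prints [9, 1, 9, 93]

Answer:
[9, 1, 9, 93]
[9, 1, 9, 93]
[9, 1, 9, 93]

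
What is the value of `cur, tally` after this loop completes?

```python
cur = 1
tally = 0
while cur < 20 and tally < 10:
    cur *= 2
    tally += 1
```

Double until >= 20 or 10 iterations
`cur, tally` takes the values: (1, 0) → (2, 0) → (2, 1) → (4, 1) → (4, 2) → (8, 2) → (8, 3) → (16, 3) → (16, 4) → (32, 4) → (32, 5)

Answer: 32, 5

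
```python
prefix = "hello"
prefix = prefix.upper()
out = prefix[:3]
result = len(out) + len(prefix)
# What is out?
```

Trace:
`prefix = "hello"` → prefix = 'hello'
`prefix = prefix.upper()` → prefix = 'HELLO'
`out = prefix[:3]` → out = 'HEL'
`result = len(out) + len(prefix)` → result = 8
So out = 'HEL'

Answer: 'HEL'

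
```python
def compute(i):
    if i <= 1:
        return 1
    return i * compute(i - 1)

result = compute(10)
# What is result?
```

compute(10) = 10 * 9 * 8 * 7 * 6 * 5 * 4 * 3 * 2 * 1 = 3628800

Answer: 3628800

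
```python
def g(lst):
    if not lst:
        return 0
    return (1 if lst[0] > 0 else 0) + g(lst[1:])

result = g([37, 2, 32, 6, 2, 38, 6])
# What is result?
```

Count of positive elements in [37, 2, 32, 6, 2, 38, 6] = 7

Answer: 7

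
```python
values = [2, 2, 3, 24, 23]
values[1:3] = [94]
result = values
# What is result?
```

Trace:
`values = [2, 2, 3, 24, 23]` → values = [2, 2, 3, 24, 23]
`values[1:3] = [94]` → values = [2, 94, 24, 23]
`result = values` → result = [2, 94, 24, 23]
So result = [2, 94, 24, 23]

Answer: [2, 94, 24, 23]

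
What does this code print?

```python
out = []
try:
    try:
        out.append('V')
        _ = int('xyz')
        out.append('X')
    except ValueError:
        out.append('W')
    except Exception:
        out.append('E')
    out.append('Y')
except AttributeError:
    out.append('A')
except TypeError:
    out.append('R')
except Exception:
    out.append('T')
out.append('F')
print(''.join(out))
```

Execution trace: 'V' (inner try body) → 'W' (inner except ValueError) → 'Y' (try body, no exception) → 'F' (after the try/except). Output: VWYF

Answer: VWYF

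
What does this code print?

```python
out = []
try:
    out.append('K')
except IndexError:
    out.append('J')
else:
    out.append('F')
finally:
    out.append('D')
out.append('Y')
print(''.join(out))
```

Execution trace: 'K' (try body, no exception) → 'F' (else) → 'D' (finally) → 'Y' (after the try/except). Output: KFDY

Answer: KFDY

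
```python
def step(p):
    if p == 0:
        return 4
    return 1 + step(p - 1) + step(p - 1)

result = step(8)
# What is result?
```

step(p) = 1 + 2·step(p-1), step(0)=4. Closed form: (4+1)·2^8 - 1 = 1279.

Answer: 1279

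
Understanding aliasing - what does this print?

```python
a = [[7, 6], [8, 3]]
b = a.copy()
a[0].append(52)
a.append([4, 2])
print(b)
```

Key concept: shallow copy with nested lists.
Step by step:
`a = [[7, 6], [8, 3]]` → a = [[7, 6], [8, 3]]
`b = a.copy()` → b = [[7, 6], [8, 3]]
`a[0].append(52)` → a = [[7, 6, 52], [8, 3]]; b = [[7, 6, 52], [8, 3]]
`a.append([4, 2])` → a = [[7, 6, 52], [8, 3], [4, 2]]
`print(b)` → prints [[7, 6, 52], [8, 3]]

Answer: [[7, 6, 52], [8, 3]]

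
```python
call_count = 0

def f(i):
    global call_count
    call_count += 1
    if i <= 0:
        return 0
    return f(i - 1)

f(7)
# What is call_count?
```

Linear recursion stepping by 1: 8 calls from i=7 down to ≤0.

Answer: 8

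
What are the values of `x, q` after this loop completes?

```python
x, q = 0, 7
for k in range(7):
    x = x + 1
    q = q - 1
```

x goes 0→7, q goes 7→0
`x, q` takes the values: (0, 7) → (1, 7) → (1, 6) → (2, 6) → (2, 5) → (3, 5) → (3, 4) → (4, 4) → (4, 3) → (5, 3) → (5, 2) → (6, 2) → (6, 1) → (7, 1) → (7, 0)

Answer: 7, 0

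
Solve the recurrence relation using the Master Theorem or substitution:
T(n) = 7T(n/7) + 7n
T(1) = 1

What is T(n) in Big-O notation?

By Master Theorem: a=7, b=7, f(n)=7n. Since log_7(7) = 1 and f(n) = Θ(n^1), Case 2 applies. T(n) = O(n log n).

Answer: O(n log n)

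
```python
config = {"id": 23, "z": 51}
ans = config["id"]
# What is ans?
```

Trace:
`config = {"id": 23, "z": 51}` → config = {'id': 23, 'z': 51}
`ans = config["id"]` → ans = 23
So ans = 23

Answer: 23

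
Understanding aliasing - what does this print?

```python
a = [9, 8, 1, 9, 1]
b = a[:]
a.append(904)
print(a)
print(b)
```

Key concept: slice [:] creates copy.
Step by step:
`a = [9, 8, 1, 9, 1]` → a = [9, 8, 1, 9, 1]
`b = a[:]` → b = [9, 8, 1, 9, 1]
`a.append(904)` → a = [9, 8, 1, 9, 1, 904]
`print(a)` → prints [9, 8, 1, 9, 1, 904]
`print(b)` → prints [9, 8, 1, 9, 1]

Answer:
[9, 8, 1, 9, 1, 904]
[9, 8, 1, 9, 1]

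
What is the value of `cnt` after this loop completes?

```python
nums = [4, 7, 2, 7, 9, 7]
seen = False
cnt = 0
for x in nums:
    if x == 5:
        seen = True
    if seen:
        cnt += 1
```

Count elements after first 5 in [4, 7, 2, 7, 9, 7]
`cnt` takes the values: 0

Answer: 0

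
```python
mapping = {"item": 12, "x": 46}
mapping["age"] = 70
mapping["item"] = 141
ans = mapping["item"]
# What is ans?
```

Trace:
`mapping = {"item": 12, "x": 46}` → mapping = {'item': 12, 'x': 46}
`mapping["age"] = 70` → mapping = {'item': 12, 'x': 46, 'age': 70}
`mapping["item"] = 141` → mapping = {'item': 141, 'x': 46, 'age': 70}
`ans = mapping["item"]` → ans = 141
So ans = 141

Answer: 141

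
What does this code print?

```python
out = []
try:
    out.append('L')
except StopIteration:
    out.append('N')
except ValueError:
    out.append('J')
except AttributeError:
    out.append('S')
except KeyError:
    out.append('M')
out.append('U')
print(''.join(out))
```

Execution trace: 'L' (try body, no exception) → 'U' (after the try/except). Output: LU

Answer: LU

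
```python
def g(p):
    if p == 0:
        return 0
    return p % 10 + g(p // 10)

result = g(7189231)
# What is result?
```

Sum of digits of 7189231: 1 + 3 + 2 + 9 + 8 + 1 + 7 = 31

Answer: 31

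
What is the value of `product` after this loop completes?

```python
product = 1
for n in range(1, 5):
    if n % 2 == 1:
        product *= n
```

Product of odd numbers 1 to 4
`product` takes the values: 1 → 3

Answer: 3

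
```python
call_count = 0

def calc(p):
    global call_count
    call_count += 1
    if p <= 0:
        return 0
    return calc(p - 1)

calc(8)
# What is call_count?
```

Linear recursion stepping by 1: 9 calls from p=8 down to ≤0.

Answer: 9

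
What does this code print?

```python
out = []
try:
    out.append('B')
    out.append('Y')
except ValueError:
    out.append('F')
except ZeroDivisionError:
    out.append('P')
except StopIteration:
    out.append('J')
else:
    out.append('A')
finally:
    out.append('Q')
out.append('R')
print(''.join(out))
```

Execution trace: 'B' (try body) → 'Y' (try body, no exception) → 'A' (else) → 'Q' (finally) → 'R' (after the try/except). Output: BYAQR

Answer: BYAQR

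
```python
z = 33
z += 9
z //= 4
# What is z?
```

Trace:
`z = 33` → z = 33
`z += 9` → z = 42
`z //= 4` → z = 10
So z = 10

Answer: 10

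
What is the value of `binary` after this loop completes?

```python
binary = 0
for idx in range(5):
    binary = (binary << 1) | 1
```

Build 5 consecutive 1-bits: 0b11111
`binary` takes the values: 0 → 1 → 3 → 7 → 15 → 31

Answer: 31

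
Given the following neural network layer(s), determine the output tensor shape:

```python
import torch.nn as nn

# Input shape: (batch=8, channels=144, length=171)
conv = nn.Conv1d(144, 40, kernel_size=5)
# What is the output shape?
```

Input: (8, 144, 171) -> Output: (8, 40, 167)

Answer: (8, 40, 167)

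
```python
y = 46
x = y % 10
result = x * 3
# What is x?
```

Trace:
`y = 46` → y = 46
`x = y % 10` → x = 6
`result = x * 3` → result = 18
So x = 6

Answer: 6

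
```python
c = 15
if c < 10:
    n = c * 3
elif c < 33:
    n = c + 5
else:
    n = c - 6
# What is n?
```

Trace:
`c = 15` → c = 15
`if c < 10: ...` → c < 10 is False, c < 33 is True → n = 20
So n = 20

Answer: 20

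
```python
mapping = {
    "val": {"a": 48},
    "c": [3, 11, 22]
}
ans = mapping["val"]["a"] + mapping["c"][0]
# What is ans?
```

Trace:
`mapping = { ...` → mapping = {'val': {'a': 48}, 'c': [3, 11, 22]}
`ans = mapping["val"]["a"] + mapping["c"][0]` → ans = 51
So ans = 51

Answer: 51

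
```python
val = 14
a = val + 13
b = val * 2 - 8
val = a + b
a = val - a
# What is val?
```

Trace:
`val = 14` → val = 14
`a = val + 13` → a = 27
`b = val * 2 - 8` → b = 20
`val = a + b` → val = 47
`a = val - a` → a = 20
So val = 47

Answer: 47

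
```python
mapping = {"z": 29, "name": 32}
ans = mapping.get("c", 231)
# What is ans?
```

Trace:
`mapping = {"z": 29, "name": 32}` → mapping = {'z': 29, 'name': 32}
`ans = mapping.get("c", 231)` → ans = 231
So ans = 231

Answer: 231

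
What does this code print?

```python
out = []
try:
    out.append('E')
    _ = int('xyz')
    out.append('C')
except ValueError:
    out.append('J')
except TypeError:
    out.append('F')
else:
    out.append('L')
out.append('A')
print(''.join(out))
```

Execution trace: 'E' (try body) → 'J' (except ValueError) → 'A' (after the try/except). Output: EJA

Answer: EJA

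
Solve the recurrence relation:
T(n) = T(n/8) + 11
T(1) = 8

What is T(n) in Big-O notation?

Each step divides n by 8 and adds 11. After log_8(n) steps we reach T(1)=8. So T(n) = 11·log_8(n) + 8 = O(log n).

Answer: O(log n)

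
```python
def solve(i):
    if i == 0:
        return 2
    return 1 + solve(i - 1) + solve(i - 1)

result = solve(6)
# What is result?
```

solve(i) = 1 + 2·solve(i-1), solve(0)=2. Closed form: (2+1)·2^6 - 1 = 191.

Answer: 191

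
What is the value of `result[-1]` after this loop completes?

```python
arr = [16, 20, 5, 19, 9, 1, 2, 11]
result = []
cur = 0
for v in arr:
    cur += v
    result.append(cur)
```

Cumulative sum ends at 83
`result` takes the values: [] → [16] → [16, 36] → [16, 36, 41] → [16, 36, 41, 60] → [16, 36, 41, 60, 69] → [16, 36, 41, 60, 69, 70] → [16, 36, 41, 60, 69, 70, 72] → [16, 36, 41, 60, 69, 70, 72, 83]
So `result[-1]` = 83

Answer: 83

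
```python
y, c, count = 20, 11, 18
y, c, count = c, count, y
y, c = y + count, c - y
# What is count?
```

Trace:
`y, c, count = 20, 11, 18` → y = 20; c = 11; count = 18
`y, c, count = c, count, y` → y = 11; c = 18; count = 20
`y, c = y + count, c - y` → y = 31; c = 7
So count = 20

Answer: 20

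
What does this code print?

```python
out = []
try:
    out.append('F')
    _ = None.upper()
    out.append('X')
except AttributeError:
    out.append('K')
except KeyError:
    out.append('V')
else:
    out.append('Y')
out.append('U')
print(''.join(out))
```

Execution trace: 'F' (try body) → 'K' (except AttributeError) → 'U' (after the try/except). Output: FKU

Answer: FKU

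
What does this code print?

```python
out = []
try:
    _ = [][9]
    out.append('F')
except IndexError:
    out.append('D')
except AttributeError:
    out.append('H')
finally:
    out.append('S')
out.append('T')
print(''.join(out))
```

Execution trace: 'D' (except IndexError) → 'S' (finally) → 'T' (after the try/except). Output: DST

Answer: DST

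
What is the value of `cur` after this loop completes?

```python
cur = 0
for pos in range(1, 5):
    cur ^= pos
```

XOR of 1 to 4
`cur` takes the values: 0 → 1 → 3 → 0 → 4

Answer: 4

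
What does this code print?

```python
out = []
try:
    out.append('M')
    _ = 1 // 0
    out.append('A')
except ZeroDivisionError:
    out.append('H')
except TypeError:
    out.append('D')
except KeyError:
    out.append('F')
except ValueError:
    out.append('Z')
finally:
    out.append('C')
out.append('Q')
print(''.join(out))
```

Execution trace: 'M' (try body) → 'H' (except ZeroDivisionError) → 'C' (finally) → 'Q' (after the try/except). Output: MHCQ

Answer: MHCQ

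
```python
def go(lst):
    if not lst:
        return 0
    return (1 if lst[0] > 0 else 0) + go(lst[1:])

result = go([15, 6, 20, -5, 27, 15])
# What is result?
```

Count of positive elements in [15, 6, 20, -5, 27, 15] = 5

Answer: 5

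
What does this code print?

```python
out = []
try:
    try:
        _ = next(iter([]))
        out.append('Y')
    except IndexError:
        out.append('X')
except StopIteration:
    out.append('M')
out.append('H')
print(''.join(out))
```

Execution trace: 'M' (outer except StopIteration) → 'H' (after the try/except). Output: MH

Answer: MH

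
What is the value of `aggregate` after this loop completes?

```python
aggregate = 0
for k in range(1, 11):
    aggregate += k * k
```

Sum of squares 1² to 10² = 385
`aggregate` takes the values: 0 → 1 → 5 → 14 → 30 → 55 → 91 → 140 → 204 → 285 → 385

Answer: 385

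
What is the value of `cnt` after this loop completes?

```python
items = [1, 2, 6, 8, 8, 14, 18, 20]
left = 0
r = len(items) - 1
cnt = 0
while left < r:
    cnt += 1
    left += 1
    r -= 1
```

Iterations until pointers meet (list length 8)
`cnt` takes the values: 0 → 1 → 2 → 3 → 4

Answer: 4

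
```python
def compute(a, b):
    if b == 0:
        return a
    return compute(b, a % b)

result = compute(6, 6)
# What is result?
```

compute(6, 6) -> compute(6, 0) -> 6

Answer: 6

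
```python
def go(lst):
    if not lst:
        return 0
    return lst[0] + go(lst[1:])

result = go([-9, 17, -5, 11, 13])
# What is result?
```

(-9) + 17 + (-5) + 11 + 13 + 0 = 27

Answer: 27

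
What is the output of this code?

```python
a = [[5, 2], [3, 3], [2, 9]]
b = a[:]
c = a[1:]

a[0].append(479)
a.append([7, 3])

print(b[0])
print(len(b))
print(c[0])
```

Key concept: slice with nested mutation.
Step by step:
`a = [[5, 2], [3, 3], [2, 9]]` → a = [[5, 2], [3, 3], [2, 9]]
`b = a[:]` → b = [[5, 2], [3, 3], [2, 9]]
`c = a[1:]` → c = [[3, 3], [2, 9]]
`a[0].append(479)` → a = [[5, 2, 479], [3, 3], [2, 9]]; b = [[5, 2, 479], [3, 3], [2, 9]]
`a.append([7, 3])` → a = [[5, 2, 479], [3, 3], [2, 9], [7, 3]]
`print(b[0])` → prints [5, 2, 479]
`print(len(b))` → prints 3
`print(c[0])` → prints [3, 3]

Answer:
[5, 2, 479]
3
[3, 3]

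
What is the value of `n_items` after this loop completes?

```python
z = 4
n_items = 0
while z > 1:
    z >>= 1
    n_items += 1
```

Count right shifts until 1
`n_items` takes the values: 0 → 1 → 2

Answer: 2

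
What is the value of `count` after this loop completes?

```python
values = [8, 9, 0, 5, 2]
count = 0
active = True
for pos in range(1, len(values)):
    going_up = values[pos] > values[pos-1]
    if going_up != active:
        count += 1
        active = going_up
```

Count direction changes in [8, 9, 0, 5, 2]
`count` takes the values: 0 → 1 → 2 → 3

Answer: 3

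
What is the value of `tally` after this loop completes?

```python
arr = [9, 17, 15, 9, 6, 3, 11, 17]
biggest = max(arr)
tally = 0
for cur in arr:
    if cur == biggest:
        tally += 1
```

Count of max value 17 in [9, 17, 15, 9, 6, 3, 11, 17]
`tally` takes the values: 0 → 1 → 2

Answer: 2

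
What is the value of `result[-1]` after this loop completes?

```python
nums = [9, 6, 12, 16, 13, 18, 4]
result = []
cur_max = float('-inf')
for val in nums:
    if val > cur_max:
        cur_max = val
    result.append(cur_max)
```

Running max ends at 18
`result` takes the values: [] → [9] → [9, 9] → [9, 9, 12] → [9, 9, 12, 16] → [9, 9, 12, 16, 16] → [9, 9, 12, 16, 16, 18] → [9, 9, 12, 16, 16, 18, 18]
So `result[-1]` = 18

Answer: 18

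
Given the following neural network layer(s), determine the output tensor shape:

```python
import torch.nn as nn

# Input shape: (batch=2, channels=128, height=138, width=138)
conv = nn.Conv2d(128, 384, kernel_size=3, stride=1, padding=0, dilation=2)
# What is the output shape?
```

Input: (2, 128, 138, 138) -> Output: (2, 384, 134, 134)

Answer: (2, 384, 134, 134)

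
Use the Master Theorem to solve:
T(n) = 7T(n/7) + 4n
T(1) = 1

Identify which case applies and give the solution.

a=7, b=7, f(n)=4n. log_7(7) = 1. Since c=1 = 1, Case 2 applies: T(n) = Θ(n^log_b(a) · log n) = O(n log n).

Answer: O(n log n) - Case 2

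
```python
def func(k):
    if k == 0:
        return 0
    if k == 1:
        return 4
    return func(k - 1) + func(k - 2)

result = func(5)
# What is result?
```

Build up from base cases: func(0)=0, func(1)=4, func(2)=4, func(3)=8, func(4)=12, func(5)=20

Answer: 20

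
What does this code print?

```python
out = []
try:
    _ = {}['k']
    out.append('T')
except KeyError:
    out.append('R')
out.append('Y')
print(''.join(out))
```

Execution trace: 'R' (except KeyError) → 'Y' (after the try/except). Output: RY

Answer: RY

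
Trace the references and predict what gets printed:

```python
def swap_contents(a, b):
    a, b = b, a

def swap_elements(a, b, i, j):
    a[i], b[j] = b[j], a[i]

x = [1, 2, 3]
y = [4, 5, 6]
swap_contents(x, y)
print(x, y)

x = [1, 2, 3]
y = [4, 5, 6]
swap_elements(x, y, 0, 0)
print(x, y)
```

Key concept: parameter rebinding vs mutation.
Step by step:
`x = [1, 2, 3]` → x = [1, 2, 3]
`y = [4, 5, 6]` → y = [4, 5, 6]
`swap_contents(x, y)` → no visible change to tracked variables
`print(x, y)` → prints [1, 2, 3] [4, 5, 6]
`x = [1, 2, 3]` → x = [1, 2, 3]
`y = [4, 5, 6]` → y = [4, 5, 6]
`swap_elements(x, y, 0, 0)` → x = [4, 2, 3]; y = [1, 5, 6]
`print(x, y)` → prints [4, 2, 3] [1, 5, 6]

Answer:
[1, 2, 3] [4, 5, 6]
[4, 2, 3] [1, 5, 6]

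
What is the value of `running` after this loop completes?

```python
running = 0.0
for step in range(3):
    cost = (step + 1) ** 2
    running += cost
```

Sum of squared losses 1² + 2² + ... + 3²
`running` takes the values: 0.0 → 1.0 → 5.0 → 14.0

Answer: 14.0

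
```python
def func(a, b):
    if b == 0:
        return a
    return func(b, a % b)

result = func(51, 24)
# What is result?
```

func(51, 24) -> func(24, 3) -> func(3, 0) -> 3

Answer: 3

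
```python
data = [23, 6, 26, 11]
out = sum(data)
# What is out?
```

Trace:
`data = [23, 6, 26, 11]` → data = [23, 6, 26, 11]
`out = sum(data)` → out = 66
So out = 66

Answer: 66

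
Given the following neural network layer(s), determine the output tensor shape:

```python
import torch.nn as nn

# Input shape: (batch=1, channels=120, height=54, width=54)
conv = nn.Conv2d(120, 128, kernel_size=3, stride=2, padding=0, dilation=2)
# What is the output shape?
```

Input: (1, 120, 54, 54) -> Output: (1, 128, 25, 25)

Answer: (1, 128, 25, 25)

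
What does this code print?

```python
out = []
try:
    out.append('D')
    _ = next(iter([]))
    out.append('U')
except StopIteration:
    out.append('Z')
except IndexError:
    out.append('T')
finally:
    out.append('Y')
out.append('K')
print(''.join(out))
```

Execution trace: 'D' (try body) → 'Z' (except StopIteration) → 'Y' (finally) → 'K' (after the try/except). Output: DZYK

Answer: DZYK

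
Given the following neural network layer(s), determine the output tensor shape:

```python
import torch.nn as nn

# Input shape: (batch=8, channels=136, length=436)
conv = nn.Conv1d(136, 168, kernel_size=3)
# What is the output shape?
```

Input: (8, 136, 436) -> Output: (8, 168, 434)

Answer: (8, 168, 434)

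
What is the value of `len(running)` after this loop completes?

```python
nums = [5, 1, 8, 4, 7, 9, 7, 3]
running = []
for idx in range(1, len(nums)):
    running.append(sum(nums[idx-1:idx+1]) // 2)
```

Number of 2-element averages
`running` takes the values: [] → [3] → [3, 4] → [3, 4, 6] → [3, 4, 6, 5] → [3, 4, 6, 5, 8] → [3, 4, 6, 5, 8, 8] → [3, 4, 6, 5, 8, 8, 5]
So `len(running)` = 7

Answer: 7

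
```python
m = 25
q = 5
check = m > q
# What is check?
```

Trace:
`m = 25` → m = 25
`q = 5` → q = 5
`check = m > q` → check = True
So check = True

Answer: True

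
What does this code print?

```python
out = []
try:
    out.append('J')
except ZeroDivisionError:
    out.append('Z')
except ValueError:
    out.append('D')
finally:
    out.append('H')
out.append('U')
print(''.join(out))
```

Execution trace: 'J' (try body, no exception) → 'H' (finally) → 'U' (after the try/except). Output: JHU

Answer: JHU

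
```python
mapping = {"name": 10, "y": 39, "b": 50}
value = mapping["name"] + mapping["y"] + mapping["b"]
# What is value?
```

Trace:
`mapping = {"name": 10, "y": 39, "b": 50}` → mapping = {'name': 10, 'y': 39, 'b': 50}
`value = mapping["name"] + mapping["y"] + mapping["b"]` → value = 99
So value = 99

Answer: 99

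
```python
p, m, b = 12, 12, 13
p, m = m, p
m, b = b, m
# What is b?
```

Trace:
`p, m, b = 12, 12, 13` → p = 12; m = 12; b = 13
`p, m = m, p` → p = 12; m = 12
`m, b = b, m` → m = 13; b = 12
So b = 12

Answer: 12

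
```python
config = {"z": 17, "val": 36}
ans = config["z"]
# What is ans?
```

Trace:
`config = {"z": 17, "val": 36}` → config = {'z': 17, 'val': 36}
`ans = config["z"]` → ans = 17
So ans = 17

Answer: 17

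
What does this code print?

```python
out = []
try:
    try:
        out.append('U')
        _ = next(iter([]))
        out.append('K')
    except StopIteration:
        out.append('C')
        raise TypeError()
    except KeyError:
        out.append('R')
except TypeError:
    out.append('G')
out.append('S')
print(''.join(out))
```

Execution trace: 'U' (try body) → 'C' (except StopIteration) → 'G' (outer except TypeError) → 'S' (after the try/except). Output: UCGS

Answer: UCGS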